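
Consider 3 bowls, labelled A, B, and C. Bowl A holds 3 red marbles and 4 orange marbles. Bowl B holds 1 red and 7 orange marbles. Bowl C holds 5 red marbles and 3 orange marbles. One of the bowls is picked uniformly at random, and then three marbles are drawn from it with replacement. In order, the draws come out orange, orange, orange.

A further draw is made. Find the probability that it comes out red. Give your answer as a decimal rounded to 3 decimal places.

Compute the likelihood of the observed sequence for each case: P(data | bowl A) = (4/7)(4/7)(4/7) = 0.18659; P(data | bowl B) = (7/8)(7/8)(7/8) = 0.66992; P(data | bowl C) = (3/8)(3/8)(3/8) = 0.052734.
Multiplying each by its prior: 1/3 · 0.18659 = 0.062196, 1/3 · 0.66992 = 0.22331, 1/3 · 0.052734 = 0.017578; with total 0.30308.
Dividing through by the total gives posterior P(bowl A | data) = 0.20521, P(bowl B | data) = 0.73679, P(bowl C | data) = 0.057998.
So P(red next | data) = Σ P(red next | H) P(H | data) = (3/7)(0.20521) + (1/8)(0.73679) + (5/8)(0.057998) = 0.2163.

0.216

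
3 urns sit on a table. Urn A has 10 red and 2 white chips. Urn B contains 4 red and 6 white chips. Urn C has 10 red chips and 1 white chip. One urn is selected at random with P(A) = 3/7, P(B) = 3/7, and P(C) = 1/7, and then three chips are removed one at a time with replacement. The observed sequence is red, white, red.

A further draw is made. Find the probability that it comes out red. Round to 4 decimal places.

0.6657

For each hypothesis, P(data | H) works out to: P(data | urn A) = (10/12)(2/12)(10/12) = 0.11574; P(data | urn B) = (4/10)(6/10)(4/10) = 0.096; P(data | urn C) = (10/11)(1/11)(10/11) = 0.075131.
The prior-weighted likelihoods are 3/7 · 0.11574 = 0.049603, 3/7 · 0.096 = 0.041143, 1/7 · 0.075131 = 0.010733; these sum to 0.10148.
Dividing through by the total gives posterior P(urn A | data) = 0.4888, P(urn B | data) = 0.40543, P(urn C | data) = 0.10577.
The predictive probability is P(red next | data) = (5/6)(0.4888) + (2/5)(0.40543) + (10/11)(0.10577) = 0.66566.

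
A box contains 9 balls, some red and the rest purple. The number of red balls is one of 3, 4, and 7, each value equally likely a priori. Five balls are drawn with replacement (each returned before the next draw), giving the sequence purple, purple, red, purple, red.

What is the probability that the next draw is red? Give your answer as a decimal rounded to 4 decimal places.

The likelihood of the observed sequence under each hypothesis: P(data | r = 3) = (6/9)(6/9)(3/9)(6/9)(3/9) = 0.032922; P(data | r = 4) = (5/9)(5/9)(4/9)(5/9)(4/9) = 0.03387; P(data | r = 7) = (2/9)(2/9)(7/9)(2/9)(7/9) = 0.0066386.
The prior-weighted likelihoods are 1/3 · 0.032922 = 0.010974, 1/3 · 0.03387 = 0.01129, 1/3 · 0.0066386 = 0.0022129; summing to 0.024477.
Dividing through by the total gives posterior P(r = 3 | data) = 0.44834, P(r = 4 | data) = 0.46125, P(r = 7 | data) = 0.090406.
The predictive probability is P(red next | data) = (1/3)(0.44834) + (4/9)(0.46125) + (7/9)(0.090406) = 0.42476.

0.4248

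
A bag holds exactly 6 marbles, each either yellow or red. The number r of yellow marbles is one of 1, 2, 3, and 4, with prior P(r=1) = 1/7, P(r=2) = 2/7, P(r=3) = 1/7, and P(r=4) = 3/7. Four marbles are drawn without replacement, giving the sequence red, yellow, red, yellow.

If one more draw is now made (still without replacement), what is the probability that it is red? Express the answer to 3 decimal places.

For each hypothesis, P(data | H) works out to: P(data | r = 1) = (5/6)(1/5)(4/4)(0/3) = 0; P(data | r = 2) = (4/6)(2/5)(3/4)(1/3) = 1/15; P(data | r = 3) = (3/6)(3/5)(2/4)(2/3) = 1/10; P(data | r = 4) = (2/6)(4/5)(1/4)(3/3) = 1/15.
Multiplying each by its prior: 1/7 · 0 = 0, 2/7 · 1/15 = 2/105, 1/7 · 1/10 = 1/70, 3/7 · 1/15 = 1/35; summing to 13/210.
The posterior is then P(r = 1 | data) = 0, P(r = 2 | data) = 4/13, P(r = 3 | data) = 3/13, P(r = 4 | data) = 6/13.
The predictive probability is P(red next | data) = (1)(4/13) + (1/2)(3/13) + (0)(6/13) = 11/26.

0.423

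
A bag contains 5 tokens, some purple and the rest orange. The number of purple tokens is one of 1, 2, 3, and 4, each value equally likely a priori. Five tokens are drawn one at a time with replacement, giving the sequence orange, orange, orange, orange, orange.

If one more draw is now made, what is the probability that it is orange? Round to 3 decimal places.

For each hypothesis, P(data | H) works out to: P(data | r = 1) = (4/5)(4/5)(4/5)(4/5)(4/5) = 0.32768; P(data | r = 2) = (3/5)(3/5)(3/5)(3/5)(3/5) = 0.07776; P(data | r = 3) = (2/5)(2/5)(2/5)(2/5)(2/5) = 0.01024; P(data | r = 4) = (1/5)(1/5)(1/5)(1/5)(1/5) = 0.00032.
The prior-weighted likelihoods are 1/4 · 0.32768 = 0.08192, 1/4 · 0.07776 = 0.01944, 1/4 · 0.01024 = 0.00256, 1/4 · 0.00032 = 8e-05; with total 0.104.
Normalising, the posterior is P(r = 1 | data) = 0.78769, P(r = 2 | data) = 0.18692, P(r = 3 | data) = 0.024615, P(r = 4 | data) = 0.00076923.
The predictive probability is P(orange next | data) = (4/5)(0.78769) + (3/5)(0.18692) + (2/5)(0.024615) + (1/5)(0.00076923) = 0.75231.

0.752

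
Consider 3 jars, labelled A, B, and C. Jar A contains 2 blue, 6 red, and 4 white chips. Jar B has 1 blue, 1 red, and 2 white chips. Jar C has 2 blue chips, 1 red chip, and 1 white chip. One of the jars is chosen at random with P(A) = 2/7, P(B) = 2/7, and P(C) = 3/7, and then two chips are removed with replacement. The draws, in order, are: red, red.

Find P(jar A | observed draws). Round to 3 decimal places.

0.615

The likelihood of the observed sequence under each hypothesis: P(data | jar A) = (6/12)(6/12) = 1/4; P(data | jar B) = (1/4)(1/4) = 1/16; P(data | jar C) = (1/4)(1/4) = 1/16.
The prior-weighted likelihoods are 2/7 · 1/4 = 1/14, 2/7 · 1/16 = 1/56, 3/7 · 1/16 = 3/112; with total 13/112.
Therefore the posterior P(jar A | data) = (1/14) / (13/112) = 8/13.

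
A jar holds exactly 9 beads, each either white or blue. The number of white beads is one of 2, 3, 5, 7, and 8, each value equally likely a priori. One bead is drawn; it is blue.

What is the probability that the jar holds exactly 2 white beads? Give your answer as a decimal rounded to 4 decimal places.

The likelihood of this draw under each hypothesis: P(data | r = 2) = (7/9) = 7/9; P(data | r = 3) = (6/9) = 2/3; P(data | r = 5) = (4/9) = 4/9; P(data | r = 7) = (2/9) = 2/9; P(data | r = 8) = (1/9) = 1/9.
Weighting by the prior gives 1/5 · 7/9 = 7/45, 1/5 · 2/3 = 2/15, 1/5 · 4/9 = 4/45, 1/5 · 2/9 = 2/45, 1/5 · 1/9 = 1/45; with total 4/9.
By Bayes' rule, P(r = 2 | data) = (7/45) / (4/9) = 7/20.

0.3500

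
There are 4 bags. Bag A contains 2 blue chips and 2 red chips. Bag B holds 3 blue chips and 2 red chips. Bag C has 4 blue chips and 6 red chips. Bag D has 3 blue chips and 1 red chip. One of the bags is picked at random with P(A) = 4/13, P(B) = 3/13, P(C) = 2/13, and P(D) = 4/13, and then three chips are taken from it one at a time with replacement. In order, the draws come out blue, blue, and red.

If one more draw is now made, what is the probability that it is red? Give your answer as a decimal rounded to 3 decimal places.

The likelihood of the observed sequence under each hypothesis: P(data | bag A) = (2/4)(2/4)(2/4) = 0.125; P(data | bag B) = (3/5)(3/5)(2/5) = 0.144; P(data | bag C) = (4/10)(4/10)(6/10) = 0.096; P(data | bag D) = (3/4)(3/4)(1/4) = 0.14062.
Multiplying each by its prior: 4/13 · 0.125 = 0.038462, 3/13 · 0.144 = 0.033231, 2/13 · 0.096 = 0.014769, 4/13 · 0.14062 = 0.043269; these sum to 0.12973.
The posterior is then P(bag A | data) = 0.29647, P(bag B | data) = 0.25615, P(bag C | data) = 0.11385, P(bag D | data) = 0.33353.
So P(red next | data) = Σ P(red next | H) P(H | data) = (1/2)(0.29647) + (2/5)(0.25615) + (3/5)(0.11385) + (1/4)(0.33353) = 0.40239.

0.402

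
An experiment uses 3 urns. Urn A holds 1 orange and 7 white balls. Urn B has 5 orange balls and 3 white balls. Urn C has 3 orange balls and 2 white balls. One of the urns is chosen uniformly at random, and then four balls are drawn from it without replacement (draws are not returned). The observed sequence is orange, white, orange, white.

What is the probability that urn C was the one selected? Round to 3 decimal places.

For each hypothesis, P(data | H) works out to: P(data | urn A) = (1/8)(7/7)(0/6) = 0; P(data | urn B) = (5/8)(3/7)(4/6)(2/5) = 1/14; P(data | urn C) = (3/5)(2/4)(2/3)(1/2) = 1/10.
Multiplying each by its prior: 1/3 · 0 = 0, 1/3 · 1/14 = 1/42, 1/3 · 1/10 = 1/30; summing to 2/35.
Hence P(urn C | data) = (1/30) / (2/35) = 7/12.

0.583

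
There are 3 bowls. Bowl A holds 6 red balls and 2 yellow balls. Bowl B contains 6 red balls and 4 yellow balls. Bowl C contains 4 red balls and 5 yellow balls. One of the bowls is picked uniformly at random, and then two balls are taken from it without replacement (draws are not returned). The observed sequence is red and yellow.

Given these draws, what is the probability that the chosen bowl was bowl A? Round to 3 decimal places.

0.282

Under each hypothesis, the probability of the observed sequence is: P(data | bowl A) = (6/8)(2/7) = 3/14; P(data | bowl B) = (6/10)(4/9) = 4/15; P(data | bowl C) = (4/9)(5/8) = 5/18.
Weighting by the prior gives 1/3 · 3/14 = 1/14, 1/3 · 4/15 = 4/45, 1/3 · 5/18 = 5/54; summing to 239/945.
By Bayes' rule, P(bowl A | data) = (1/14) / (239/945) = 135/478.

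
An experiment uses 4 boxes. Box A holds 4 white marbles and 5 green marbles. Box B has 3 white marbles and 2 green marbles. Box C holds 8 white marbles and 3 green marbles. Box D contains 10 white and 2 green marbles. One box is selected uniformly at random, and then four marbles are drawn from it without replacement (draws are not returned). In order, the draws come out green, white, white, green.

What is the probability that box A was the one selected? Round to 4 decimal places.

0.3350

The likelihood of the observed sequence under each hypothesis: P(data | box A) = (5/9)(4/8)(3/7)(4/6) = 0.079365; P(data | box B) = (2/5)(3/4)(2/3)(1/2) = 0.1; P(data | box C) = (3/11)(8/10)(7/9)(2/8) = 0.042424; P(data | box D) = (2/12)(10/11)(9/10)(1/9) = 0.015152.
Multiplying each by its prior: 1/4 · 0.079365 = 0.019841, 1/4 · 0.1 = 0.025, 1/4 · 0.042424 = 0.010606, 1/4 · 0.015152 = 0.0037879; these sum to 0.059235.
So P(box A | data) = (0.019841) / (0.059235) = 0.33496.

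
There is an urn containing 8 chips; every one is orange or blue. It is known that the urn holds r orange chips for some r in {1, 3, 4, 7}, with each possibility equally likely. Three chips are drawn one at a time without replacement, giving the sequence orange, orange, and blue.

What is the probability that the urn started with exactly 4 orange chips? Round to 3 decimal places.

0.400

Compute the likelihood of the observed sequence for each case: P(data | r = 1) = (1/8)(0/7) = 0; P(data | r = 3) = (3/8)(2/7)(5/6) = 5/56; P(data | r = 4) = (4/8)(3/7)(4/6) = 1/7; P(data | r = 7) = (7/8)(6/7)(1/6) = 1/8.
Weighting by the prior gives 1/4 · 0 = 0, 1/4 · 5/56 = 5/224, 1/4 · 1/7 = 1/28, 1/4 · 1/8 = 1/32; with total 5/56.
Therefore the posterior P(r = 4 | data) = (1/28) / (5/56) = 2/5.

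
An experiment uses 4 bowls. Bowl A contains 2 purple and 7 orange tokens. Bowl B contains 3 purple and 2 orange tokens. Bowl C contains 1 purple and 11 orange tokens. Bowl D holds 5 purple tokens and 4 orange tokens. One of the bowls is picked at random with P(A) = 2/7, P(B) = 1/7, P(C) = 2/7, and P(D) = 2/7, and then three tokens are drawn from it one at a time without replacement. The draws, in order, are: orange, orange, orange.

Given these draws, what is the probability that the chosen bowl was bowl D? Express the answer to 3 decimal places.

0.039

Under each hypothesis, the probability of the observed sequence is: P(data | bowl A) = (7/9)(6/8)(5/7) = 5/12; P(data | bowl B) = (2/5)(1/4)(0/3) = 0; P(data | bowl C) = (11/12)(10/11)(9/10) = 3/4; P(data | bowl D) = (4/9)(3/8)(2/7) = 1/21.
Weighting by the prior gives 2/7 · 5/12 = 5/42, 1/7 · 0 = 0, 2/7 · 3/4 = 3/14, 2/7 · 1/21 = 2/147; these sum to 17/49.
Hence P(bowl D | data) = (2/147) / (17/49) = 2/51.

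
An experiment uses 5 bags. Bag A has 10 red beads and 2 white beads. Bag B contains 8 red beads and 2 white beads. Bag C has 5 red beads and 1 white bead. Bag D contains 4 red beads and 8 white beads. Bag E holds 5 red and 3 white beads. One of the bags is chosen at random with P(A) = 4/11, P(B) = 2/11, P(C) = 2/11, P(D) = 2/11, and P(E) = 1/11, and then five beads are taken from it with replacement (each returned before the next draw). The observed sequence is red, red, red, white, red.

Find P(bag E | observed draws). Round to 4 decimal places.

Compute the likelihood of the observed sequence for each case: P(data | bag A) = (10/12)(10/12)(10/12)(2/12)(10/12) = 0.080376; P(data | bag B) = (8/10)(8/10)(8/10)(2/10)(8/10) = 0.08192; P(data | bag C) = (5/6)(5/6)(5/6)(1/6)(5/6) = 0.080376; P(data | bag D) = (4/12)(4/12)(4/12)(8/12)(4/12) = 0.0082305; P(data | bag E) = (5/8)(5/8)(5/8)(3/8)(5/8) = 0.05722.
Multiplying each by its prior: 4/11 · 0.080376 = 0.029227, 2/11 · 0.08192 = 0.014895, 2/11 · 0.080376 = 0.014614, 2/11 · 0.0082305 = 0.0014964, 1/11 · 0.05722 = 0.0052019; these sum to 0.065434.
Therefore the posterior P(bag E | data) = (0.0052019) / (0.065434) = 0.079498.

0.0795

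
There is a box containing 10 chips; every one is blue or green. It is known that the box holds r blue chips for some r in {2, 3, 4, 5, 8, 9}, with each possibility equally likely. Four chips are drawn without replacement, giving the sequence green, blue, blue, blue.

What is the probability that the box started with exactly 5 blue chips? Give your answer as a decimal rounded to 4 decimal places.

0.1805

Compute the likelihood of the observed sequence for each case: P(data | r = 2) = (8/10)(2/9)(1/8)(0/7) = 0; P(data | r = 3) = (7/10)(3/9)(2/8)(1/7) = 0.0083333; P(data | r = 4) = (6/10)(4/9)(3/8)(2/7) = 0.028571; P(data | r = 5) = (5/10)(5/9)(4/8)(3/7) = 0.059524; P(data | r = 8) = (2/10)(8/9)(7/8)(6/7) = 0.13333; P(data | r = 9) = (1/10)(9/9)(8/8)(7/7) = 0.1.
Multiplying each by its prior: 1/6 · 0 = 0, 1/6 · 0.0083333 = 0.0013889, 1/6 · 0.028571 = 0.0047619, 1/6 · 0.059524 = 0.0099206, 1/6 · 0.13333 = 0.022222, 1/6 · 0.1 = 0.016667; with total 0.05496.
So P(r = 5 | data) = (0.0099206) / (0.05496) = 0.18051.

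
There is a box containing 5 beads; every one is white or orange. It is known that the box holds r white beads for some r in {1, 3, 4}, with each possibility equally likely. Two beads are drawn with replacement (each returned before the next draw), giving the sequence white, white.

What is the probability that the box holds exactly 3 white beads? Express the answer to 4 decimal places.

0.3462

The likelihood of the observed sequence under each hypothesis: P(data | r = 1) = (1/5)(1/5) = 1/25; P(data | r = 3) = (3/5)(3/5) = 9/25; P(data | r = 4) = (4/5)(4/5) = 16/25.
Multiplying each by its prior: 1/3 · 1/25 = 1/75, 1/3 · 9/25 = 3/25, 1/3 · 16/25 = 16/75; these sum to 26/75.
By Bayes' rule, P(r = 3 | data) = (3/25) / (26/75) = 9/26.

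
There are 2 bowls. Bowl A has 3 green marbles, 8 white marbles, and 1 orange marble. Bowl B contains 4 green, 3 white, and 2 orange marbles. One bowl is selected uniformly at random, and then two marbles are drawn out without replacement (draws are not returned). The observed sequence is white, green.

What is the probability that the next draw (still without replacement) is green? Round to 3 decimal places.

Under each hypothesis, the probability of the observed sequence is: P(data | bowl A) = (8/12)(3/11) = 2/11; P(data | bowl B) = (3/9)(4/8) = 1/6.
The prior-weighted likelihoods are 1/2 · 2/11 = 1/11, 1/2 · 1/6 = 1/12; summing to 23/132.
Normalising, the posterior is P(bowl A | data) = 12/23, P(bowl B | data) = 11/23.
Averaging over the posterior, P(green next | data) = (1/5)(12/23) + (3/7)(11/23) = 249/805.

0.309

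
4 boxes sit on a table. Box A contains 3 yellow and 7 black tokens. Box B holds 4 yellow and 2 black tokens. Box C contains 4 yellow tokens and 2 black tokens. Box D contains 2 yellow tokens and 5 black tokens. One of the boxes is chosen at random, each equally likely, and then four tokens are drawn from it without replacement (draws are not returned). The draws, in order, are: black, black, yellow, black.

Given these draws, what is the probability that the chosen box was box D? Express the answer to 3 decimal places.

Under each hypothesis, the probability of the observed sequence is: P(data | box A) = (7/10)(6/9)(3/8)(5/7) = 1/8; P(data | box B) = (2/6)(1/5)(4/4)(0/3) = 0; P(data | box C) = (2/6)(1/5)(4/4)(0/3) = 0; P(data | box D) = (5/7)(4/6)(2/5)(3/4) = 1/7.
Weighting by the prior gives 1/4 · 1/8 = 1/32, 1/4 · 0 = 0, 1/4 · 0 = 0, 1/4 · 1/7 = 1/28; summing to 15/224.
Therefore the posterior P(box D | data) = (1/28) / (15/224) = 8/15.

0.533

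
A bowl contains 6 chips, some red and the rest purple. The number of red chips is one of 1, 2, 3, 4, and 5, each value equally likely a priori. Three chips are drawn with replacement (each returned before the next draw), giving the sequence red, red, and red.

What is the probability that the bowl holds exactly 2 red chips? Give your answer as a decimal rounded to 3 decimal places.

Compute the likelihood of the observed sequence for each case: P(data | r = 1) = (1/6)(1/6)(1/6) = 0.0046296; P(data | r = 2) = (2/6)(2/6)(2/6) = 0.037037; P(data | r = 3) = (3/6)(3/6)(3/6) = 0.125; P(data | r = 4) = (4/6)(4/6)(4/6) = 0.2963; P(data | r = 5) = (5/6)(5/6)(5/6) = 0.5787.
Multiplying each by its prior: 1/5 · 0.0046296 = 0.00092593, 1/5 · 0.037037 = 0.0074074, 1/5 · 0.125 = 0.025, 1/5 · 0.2963 = 0.059259, 1/5 · 0.5787 = 0.11574; summing to 0.20833.
Hence P(r = 2 | data) = (0.0074074) / (0.20833) = 0.035556.

0.036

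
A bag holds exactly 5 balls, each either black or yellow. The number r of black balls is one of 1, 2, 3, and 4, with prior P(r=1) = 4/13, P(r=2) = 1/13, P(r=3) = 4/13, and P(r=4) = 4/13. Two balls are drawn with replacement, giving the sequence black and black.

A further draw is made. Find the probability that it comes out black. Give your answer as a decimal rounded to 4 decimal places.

0.6963

Compute the likelihood of the observed sequence for each case: P(data | r = 1) = (1/5)(1/5) = 1/25; P(data | r = 2) = (2/5)(2/5) = 4/25; P(data | r = 3) = (3/5)(3/5) = 9/25; P(data | r = 4) = (4/5)(4/5) = 16/25.
The prior-weighted likelihoods are 4/13 · 1/25 = 4/325, 1/13 · 4/25 = 4/325, 4/13 · 9/25 = 36/325, 4/13 · 16/25 = 64/325; summing to 108/325.
Dividing through by the total gives posterior P(r = 1 | data) = 1/27, P(r = 2 | data) = 1/27, P(r = 3 | data) = 1/3, P(r = 4 | data) = 16/27.
Averaging over the posterior, P(black next | data) = (1/5)(1/27) + (2/5)(1/27) + (3/5)(1/3) + (4/5)(16/27) = 94/135.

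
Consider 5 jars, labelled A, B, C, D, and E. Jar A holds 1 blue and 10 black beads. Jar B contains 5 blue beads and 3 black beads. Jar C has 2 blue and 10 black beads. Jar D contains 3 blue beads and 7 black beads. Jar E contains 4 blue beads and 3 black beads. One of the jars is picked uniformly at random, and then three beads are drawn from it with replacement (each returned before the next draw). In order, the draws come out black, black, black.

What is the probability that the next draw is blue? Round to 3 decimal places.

For each hypothesis, P(data | H) works out to: P(data | jar A) = (10/11)(10/11)(10/11) = 0.75131; P(data | jar B) = (3/8)(3/8)(3/8) = 0.052734; P(data | jar C) = (10/12)(10/12)(10/12) = 0.5787; P(data | jar D) = (7/10)(7/10)(7/10) = 0.343; P(data | jar E) = (3/7)(3/7)(3/7) = 0.078717.
Multiplying each by its prior: 1/5 · 0.75131 = 0.15026, 1/5 · 0.052734 = 0.010547, 1/5 · 0.5787 = 0.11574, 1/5 · 0.343 = 0.0686, 1/5 · 0.078717 = 0.015743; with total 0.36089.
Dividing through by the total gives posterior P(jar A | data) = 0.41636, P(jar B | data) = 0.029224, P(jar C | data) = 0.32071, P(jar D | data) = 0.19008, P(jar E | data) = 0.043623.
Averaging over the posterior, P(blue next | data) = (1/11)(0.41636) + (5/8)(0.029224) + (1/6)(0.32071) + (3/10)(0.19008) + (4/7)(0.043623) = 0.19152.

0.192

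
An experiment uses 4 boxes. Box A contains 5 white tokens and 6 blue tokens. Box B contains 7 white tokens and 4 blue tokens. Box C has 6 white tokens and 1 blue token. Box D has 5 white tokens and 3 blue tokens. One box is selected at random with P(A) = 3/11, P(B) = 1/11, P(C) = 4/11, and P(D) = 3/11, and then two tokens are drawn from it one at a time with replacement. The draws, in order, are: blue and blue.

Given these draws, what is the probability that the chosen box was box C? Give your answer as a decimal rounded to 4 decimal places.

Compute the likelihood of the observed sequence for each case: P(data | box A) = (6/11)(6/11) = 0.29752; P(data | box B) = (4/11)(4/11) = 0.13223; P(data | box C) = (1/7)(1/7) = 0.020408; P(data | box D) = (3/8)(3/8) = 0.14062.
The prior-weighted likelihoods are 3/11 · 0.29752 = 0.081142, 1/11 · 0.13223 = 0.012021, 4/11 · 0.020408 = 0.0074212, 3/11 · 0.14062 = 0.038352; these sum to 0.13894.
Hence P(box C | data) = (0.0074212) / (0.13894) = 0.053414.

0.0534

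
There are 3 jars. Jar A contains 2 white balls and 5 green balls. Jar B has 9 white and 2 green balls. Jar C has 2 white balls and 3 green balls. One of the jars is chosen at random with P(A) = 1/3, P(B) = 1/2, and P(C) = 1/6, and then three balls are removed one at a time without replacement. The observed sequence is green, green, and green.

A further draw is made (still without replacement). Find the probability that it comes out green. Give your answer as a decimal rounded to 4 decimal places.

Compute the likelihood of the observed sequence for each case: P(data | jar A) = (5/7)(4/6)(3/5) = 2/7; P(data | jar B) = (2/11)(1/10)(0/9) = 0; P(data | jar C) = (3/5)(2/4)(1/3) = 1/10.
Weighting by the prior gives 1/3 · 2/7 = 2/21, 1/2 · 0 = 0, 1/6 · 1/10 = 1/60; summing to 47/420.
The posterior is then P(jar A | data) = 40/47, P(jar B | data) = 0, P(jar C | data) = 7/47.
So P(green next | data) = Σ P(green next | H) P(H | data) = (1/2)(40/47) + (0)(7/47) = 20/47.

0.4255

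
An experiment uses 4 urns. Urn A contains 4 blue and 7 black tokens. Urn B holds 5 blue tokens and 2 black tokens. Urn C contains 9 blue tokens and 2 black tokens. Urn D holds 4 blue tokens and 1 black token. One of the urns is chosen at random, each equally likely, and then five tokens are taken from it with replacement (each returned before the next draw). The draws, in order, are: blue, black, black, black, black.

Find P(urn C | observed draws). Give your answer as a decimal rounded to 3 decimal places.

Under each hypothesis, the probability of the observed sequence is: P(data | urn A) = (4/11)(7/11)(7/11)(7/11)(7/11) = 0.059633; P(data | urn B) = (5/7)(2/7)(2/7)(2/7)(2/7) = 0.0047599; P(data | urn C) = (9/11)(2/11)(2/11)(2/11)(2/11) = 0.00089413; P(data | urn D) = (4/5)(1/5)(1/5)(1/5)(1/5) = 0.00128.
The prior-weighted likelihoods are 1/4 · 0.059633 = 0.014908, 1/4 · 0.0047599 = 0.00119, 1/4 · 0.00089413 = 0.00022353, 1/4 · 0.00128 = 0.00032; summing to 0.016642.
Therefore the posterior P(urn C | data) = (0.00022353) / (0.016642) = 0.013432.

0.013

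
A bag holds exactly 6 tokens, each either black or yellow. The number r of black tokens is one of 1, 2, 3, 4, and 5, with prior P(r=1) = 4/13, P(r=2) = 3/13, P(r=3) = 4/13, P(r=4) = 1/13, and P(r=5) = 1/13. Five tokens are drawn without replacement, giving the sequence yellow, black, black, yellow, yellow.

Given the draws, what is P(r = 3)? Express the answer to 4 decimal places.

Under each hypothesis, the probability of the observed sequence is: P(data | r = 1) = (5/6)(1/5)(0/4) = 0; P(data | r = 2) = (4/6)(2/5)(1/4)(3/3)(2/2) = 1/15; P(data | r = 3) = (3/6)(3/5)(2/4)(2/3)(1/2) = 1/20; P(data | r = 4) = (2/6)(4/5)(3/4)(1/3)(0/2) = 0; P(data | r = 5) = (1/6)(5/5)(4/4)(0/3) = 0.
Multiplying each by its prior: 4/13 · 0 = 0, 3/13 · 1/15 = 1/65, 4/13 · 1/20 = 1/65, 1/13 · 0 = 0, 1/13 · 0 = 0; summing to 2/65.
Hence P(r = 3 | data) = (1/65) / (2/65) = 1/2.

0.5000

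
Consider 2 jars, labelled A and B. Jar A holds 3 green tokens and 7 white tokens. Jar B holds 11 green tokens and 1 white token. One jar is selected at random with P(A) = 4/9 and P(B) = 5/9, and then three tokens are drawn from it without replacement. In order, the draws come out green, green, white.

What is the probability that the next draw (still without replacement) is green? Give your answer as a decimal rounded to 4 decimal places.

0.6923

For each hypothesis, P(data | H) works out to: P(data | jar A) = (3/10)(2/9)(7/8) = 7/120; P(data | jar B) = (11/12)(10/11)(1/10) = 1/12.
The prior-weighted likelihoods are 4/9 · 7/120 = 7/270, 5/9 · 1/12 = 5/108; summing to 13/180.
Dividing through by the total gives posterior P(jar A | data) = 14/39, P(jar B | data) = 25/39.
So P(green next | data) = Σ P(green next | H) P(H | data) = (1/7)(14/39) + (1)(25/39) = 9/13.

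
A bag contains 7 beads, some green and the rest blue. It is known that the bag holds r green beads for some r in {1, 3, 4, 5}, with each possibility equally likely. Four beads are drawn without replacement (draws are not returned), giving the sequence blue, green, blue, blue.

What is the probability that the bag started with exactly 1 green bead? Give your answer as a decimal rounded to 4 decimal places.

0.5556

The likelihood of the observed sequence under each hypothesis: P(data | r = 1) = (6/7)(1/6)(5/5)(4/4) = 1/7; P(data | r = 3) = (4/7)(3/6)(3/5)(2/4) = 3/35; P(data | r = 4) = (3/7)(4/6)(2/5)(1/4) = 1/35; P(data | r = 5) = (2/7)(5/6)(1/5)(0/4) = 0.
The prior-weighted likelihoods are 1/4 · 1/7 = 1/28, 1/4 · 3/35 = 3/140, 1/4 · 1/35 = 1/140, 1/4 · 0 = 0; these sum to 9/140.
By Bayes' rule, P(r = 1 | data) = (1/28) / (9/140) = 5/9.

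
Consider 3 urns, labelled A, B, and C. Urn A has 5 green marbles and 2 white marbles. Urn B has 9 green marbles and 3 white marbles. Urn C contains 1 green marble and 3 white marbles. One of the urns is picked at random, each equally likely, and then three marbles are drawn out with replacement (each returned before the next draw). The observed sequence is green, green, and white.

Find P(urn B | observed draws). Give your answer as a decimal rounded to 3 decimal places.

0.422

Under each hypothesis, the probability of the observed sequence is: P(data | urn A) = (5/7)(5/7)(2/7) = 0.14577; P(data | urn B) = (9/12)(9/12)(3/12) = 0.14062; P(data | urn C) = (1/4)(1/4)(3/4) = 0.046875.
Weighting by the prior gives 1/3 · 0.14577 = 0.048591, 1/3 · 0.14062 = 0.046875, 1/3 · 0.046875 = 0.015625; these sum to 0.11109.
Hence P(urn B | data) = (0.046875) / (0.11109) = 0.42195.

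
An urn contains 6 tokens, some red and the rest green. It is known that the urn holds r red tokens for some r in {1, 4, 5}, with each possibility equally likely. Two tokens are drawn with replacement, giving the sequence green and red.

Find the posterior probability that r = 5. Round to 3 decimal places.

The likelihood of the observed sequence under each hypothesis: P(data | r = 1) = (5/6)(1/6) = 5/36; P(data | r = 4) = (2/6)(4/6) = 2/9; P(data | r = 5) = (1/6)(5/6) = 5/36.
The prior-weighted likelihoods are 1/3 · 5/36 = 5/108, 1/3 · 2/9 = 2/27, 1/3 · 5/36 = 5/108; these sum to 1/6.
So P(r = 5 | data) = (5/108) / (1/6) = 5/18.

0.278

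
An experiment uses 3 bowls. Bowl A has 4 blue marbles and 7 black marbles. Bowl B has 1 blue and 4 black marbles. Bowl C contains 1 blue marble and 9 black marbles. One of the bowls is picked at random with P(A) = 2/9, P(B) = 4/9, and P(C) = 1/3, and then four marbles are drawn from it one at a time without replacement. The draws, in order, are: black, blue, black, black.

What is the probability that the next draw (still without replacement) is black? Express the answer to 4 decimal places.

0.9307

Compute the likelihood of the observed sequence for each case: P(data | bowl A) = (7/11)(4/10)(6/9)(5/8) = 0.10606; P(data | bowl B) = (4/5)(1/4)(3/3)(2/2) = 0.2; P(data | bowl C) = (9/10)(1/9)(8/8)(7/7) = 0.1.
The prior-weighted likelihoods are 2/9 · 0.10606 = 0.023569, 4/9 · 0.2 = 0.088889, 1/3 · 0.1 = 0.033333; with total 0.14579.
Dividing through by the total gives posterior P(bowl A | data) = 0.16166, P(bowl B | data) = 0.6097, P(bowl C | data) = 0.22864.
So P(black next | data) = Σ P(black next | H) P(H | data) = (4/7)(0.16166) + (1)(0.6097) + (1)(0.22864) = 0.93072.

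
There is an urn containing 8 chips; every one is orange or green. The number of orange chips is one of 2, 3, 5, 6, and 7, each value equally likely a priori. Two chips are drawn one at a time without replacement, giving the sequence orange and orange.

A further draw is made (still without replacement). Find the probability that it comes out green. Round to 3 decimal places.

0.340

For each hypothesis, P(data | H) works out to: P(data | r = 2) = (2/8)(1/7) = 1/28; P(data | r = 3) = (3/8)(2/7) = 3/28; P(data | r = 5) = (5/8)(4/7) = 5/14; P(data | r = 6) = (6/8)(5/7) = 15/28; P(data | r = 7) = (7/8)(6/7) = 3/4.
Weighting by the prior gives 1/5 · 1/28 = 1/140, 1/5 · 3/28 = 3/140, 1/5 · 5/14 = 1/14, 1/5 · 15/28 = 3/28, 1/5 · 3/4 = 3/20; summing to 5/14.
Dividing through by the total gives posterior P(r = 2 | data) = 1/50, P(r = 3 | data) = 3/50, P(r = 5 | data) = 1/5, P(r = 6 | data) = 3/10, P(r = 7 | data) = 21/50.
Averaging over the posterior, P(green next | data) = (1)(1/50) + (5/6)(3/50) + (1/2)(1/5) + (1/3)(3/10) + (1/6)(21/50) = 17/50.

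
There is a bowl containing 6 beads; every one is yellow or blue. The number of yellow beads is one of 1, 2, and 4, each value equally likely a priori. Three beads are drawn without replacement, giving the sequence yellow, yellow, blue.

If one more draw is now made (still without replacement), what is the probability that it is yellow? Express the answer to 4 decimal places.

0.5000

Compute the likelihood of the observed sequence for each case: P(data | r = 1) = (1/6)(0/5) = 0; P(data | r = 2) = (2/6)(1/5)(4/4) = 1/15; P(data | r = 4) = (4/6)(3/5)(2/4) = 1/5.
Weighting by the prior gives 1/3 · 0 = 0, 1/3 · 1/15 = 1/45, 1/3 · 1/5 = 1/15; these sum to 4/45.
Dividing through by the total gives posterior P(r = 1 | data) = 0, P(r = 2 | data) = 1/4, P(r = 4 | data) = 3/4.
So P(yellow next | data) = Σ P(yellow next | H) P(H | data) = (0)(1/4) + (2/3)(3/4) = 1/2.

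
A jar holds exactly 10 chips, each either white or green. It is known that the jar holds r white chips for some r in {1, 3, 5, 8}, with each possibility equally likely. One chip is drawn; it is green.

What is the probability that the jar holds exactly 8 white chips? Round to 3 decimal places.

The likelihood of this draw under each hypothesis: P(data | r = 1) = (9/10) = 9/10; P(data | r = 3) = (7/10) = 7/10; P(data | r = 5) = (5/10) = 1/2; P(data | r = 8) = (2/10) = 1/5.
Weighting by the prior gives 1/4 · 9/10 = 9/40, 1/4 · 7/10 = 7/40, 1/4 · 1/2 = 1/8, 1/4 · 1/5 = 1/20; summing to 23/40.
Therefore the posterior P(r = 8 | data) = (1/20) / (23/40) = 2/23.

0.087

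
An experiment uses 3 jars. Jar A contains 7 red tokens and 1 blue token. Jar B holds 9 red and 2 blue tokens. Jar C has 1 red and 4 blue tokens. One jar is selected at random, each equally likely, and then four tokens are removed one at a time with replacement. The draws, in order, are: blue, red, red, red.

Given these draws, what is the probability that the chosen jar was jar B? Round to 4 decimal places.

Compute the likelihood of the observed sequence for each case: P(data | jar A) = (1/8)(7/8)(7/8)(7/8) = 0.08374; P(data | jar B) = (2/11)(9/11)(9/11)(9/11) = 0.099583; P(data | jar C) = (4/5)(1/5)(1/5)(1/5) = 0.0064.
Multiplying each by its prior: 1/3 · 0.08374 = 0.027913, 1/3 · 0.099583 = 0.033194, 1/3 · 0.0064 = 0.0021333; with total 0.063241.
Therefore the posterior P(jar B | data) = (0.033194) / (0.063241) = 0.52489.

0.5249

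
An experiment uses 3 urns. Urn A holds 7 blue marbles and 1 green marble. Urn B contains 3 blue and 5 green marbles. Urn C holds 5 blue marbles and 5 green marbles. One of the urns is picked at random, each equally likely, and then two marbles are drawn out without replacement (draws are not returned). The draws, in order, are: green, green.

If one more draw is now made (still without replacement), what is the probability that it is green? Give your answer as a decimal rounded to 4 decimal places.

Under each hypothesis, the probability of the observed sequence is: P(data | urn A) = (1/8)(0/7) = 0; P(data | urn B) = (5/8)(4/7) = 5/14; P(data | urn C) = (5/10)(4/9) = 2/9.
Multiplying each by its prior: 1/3 · 0 = 0, 1/3 · 5/14 = 5/42, 1/3 · 2/9 = 2/27; with total 73/378.
The posterior is then P(urn A | data) = 0, P(urn B | data) = 45/73, P(urn C | data) = 28/73.
So P(green next | data) = Σ P(green next | H) P(H | data) = (1/2)(45/73) + (3/8)(28/73) = 33/73.

0.4521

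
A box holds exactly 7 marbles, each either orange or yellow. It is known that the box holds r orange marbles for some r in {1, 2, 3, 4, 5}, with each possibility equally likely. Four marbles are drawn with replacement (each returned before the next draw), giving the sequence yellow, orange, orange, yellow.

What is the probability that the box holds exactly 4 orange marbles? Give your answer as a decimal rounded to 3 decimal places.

For each hypothesis, P(data | H) works out to: P(data | r = 1) = (6/7)(1/7)(1/7)(6/7) = 0.014994; P(data | r = 2) = (5/7)(2/7)(2/7)(5/7) = 0.041649; P(data | r = 3) = (4/7)(3/7)(3/7)(4/7) = 0.059975; P(data | r = 4) = (3/7)(4/7)(4/7)(3/7) = 0.059975; P(data | r = 5) = (2/7)(5/7)(5/7)(2/7) = 0.041649.
Multiplying each by its prior: 1/5 · 0.014994 = 0.0029988, 1/5 · 0.041649 = 0.0083299, 1/5 · 0.059975 = 0.011995, 1/5 · 0.059975 = 0.011995, 1/5 · 0.041649 = 0.0083299; summing to 0.043648.
Hence P(r = 4 | data) = (0.011995) / (0.043648) = 0.27481.

0.275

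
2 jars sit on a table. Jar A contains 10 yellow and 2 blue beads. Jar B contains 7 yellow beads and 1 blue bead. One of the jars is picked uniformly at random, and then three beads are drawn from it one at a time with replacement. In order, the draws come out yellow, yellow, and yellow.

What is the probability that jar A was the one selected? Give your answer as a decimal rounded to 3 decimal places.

The likelihood of the observed sequence under each hypothesis: P(data | jar A) = (10/12)(10/12)(10/12) = 0.5787; P(data | jar B) = (7/8)(7/8)(7/8) = 0.66992.
Weighting by the prior gives 1/2 · 0.5787 = 0.28935, 1/2 · 0.66992 = 0.33496; these sum to 0.62431.
Therefore the posterior P(jar A | data) = (0.28935) / (0.62431) = 0.46347.

0.463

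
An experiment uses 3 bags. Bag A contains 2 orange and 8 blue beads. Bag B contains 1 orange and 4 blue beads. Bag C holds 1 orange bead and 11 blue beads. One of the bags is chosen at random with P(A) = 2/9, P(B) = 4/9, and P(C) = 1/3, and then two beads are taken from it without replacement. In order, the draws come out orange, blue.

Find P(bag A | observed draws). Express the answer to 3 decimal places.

Under each hypothesis, the probability of the observed sequence is: P(data | bag A) = (2/10)(8/9) = 0.17778; P(data | bag B) = (1/5)(4/4) = 0.2; P(data | bag C) = (1/12)(11/11) = 0.083333.
Weighting by the prior gives 2/9 · 0.17778 = 0.039506, 4/9 · 0.2 = 0.088889, 1/3 · 0.083333 = 0.027778; these sum to 0.15617.
Hence P(bag A | data) = (0.039506) / (0.15617) = 0.25296.

0.253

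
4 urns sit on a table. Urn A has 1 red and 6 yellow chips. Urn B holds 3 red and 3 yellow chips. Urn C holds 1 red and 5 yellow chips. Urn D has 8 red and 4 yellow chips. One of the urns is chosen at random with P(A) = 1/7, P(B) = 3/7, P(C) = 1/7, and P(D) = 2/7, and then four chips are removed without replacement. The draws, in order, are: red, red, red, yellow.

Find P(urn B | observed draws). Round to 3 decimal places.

For each hypothesis, P(data | H) works out to: P(data | urn A) = (1/7)(0/6) = 0; P(data | urn B) = (3/6)(2/5)(1/4)(3/3) = 0.05; P(data | urn C) = (1/6)(0/5) = 0; P(data | urn D) = (8/12)(7/11)(6/10)(4/9) = 0.11313.
The prior-weighted likelihoods are 1/7 · 0 = 0, 3/7 · 0.05 = 0.021429, 1/7 · 0 = 0, 2/7 · 0.11313 = 0.032323; summing to 0.053752.
By Bayes' rule, P(urn B | data) = (0.021429) / (0.053752) = 0.39866.

0.399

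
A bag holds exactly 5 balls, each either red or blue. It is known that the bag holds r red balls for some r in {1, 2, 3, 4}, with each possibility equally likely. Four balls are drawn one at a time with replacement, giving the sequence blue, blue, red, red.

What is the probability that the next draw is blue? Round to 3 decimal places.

Compute the likelihood of the observed sequence for each case: P(data | r = 1) = (4/5)(4/5)(1/5)(1/5) = 16/625; P(data | r = 2) = (3/5)(3/5)(2/5)(2/5) = 36/625; P(data | r = 3) = (2/5)(2/5)(3/5)(3/5) = 36/625; P(data | r = 4) = (1/5)(1/5)(4/5)(4/5) = 16/625.
Multiplying each by its prior: 1/4 · 16/625 = 4/625, 1/4 · 36/625 = 9/625, 1/4 · 36/625 = 9/625, 1/4 · 16/625 = 4/625; these sum to 26/625.
Normalising, the posterior is P(r = 1 | data) = 2/13, P(r = 2 | data) = 9/26, P(r = 3 | data) = 9/26, P(r = 4 | data) = 2/13.
Averaging over the posterior, P(blue next | data) = (4/5)(2/13) + (3/5)(9/26) + (2/5)(9/26) + (1/5)(2/13) = 1/2.

0.500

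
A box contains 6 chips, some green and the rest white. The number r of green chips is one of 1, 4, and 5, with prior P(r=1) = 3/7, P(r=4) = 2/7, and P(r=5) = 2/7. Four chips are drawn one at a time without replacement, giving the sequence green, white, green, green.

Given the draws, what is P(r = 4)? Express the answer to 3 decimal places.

0.444

The likelihood of the observed sequence under each hypothesis: P(data | r = 1) = (1/6)(5/5)(0/4) = 0; P(data | r = 4) = (4/6)(2/5)(3/4)(2/3) = 2/15; P(data | r = 5) = (5/6)(1/5)(4/4)(3/3) = 1/6.
The prior-weighted likelihoods are 3/7 · 0 = 0, 2/7 · 2/15 = 4/105, 2/7 · 1/6 = 1/21; these sum to 3/35.
So P(r = 4 | data) = (4/105) / (3/35) = 4/9.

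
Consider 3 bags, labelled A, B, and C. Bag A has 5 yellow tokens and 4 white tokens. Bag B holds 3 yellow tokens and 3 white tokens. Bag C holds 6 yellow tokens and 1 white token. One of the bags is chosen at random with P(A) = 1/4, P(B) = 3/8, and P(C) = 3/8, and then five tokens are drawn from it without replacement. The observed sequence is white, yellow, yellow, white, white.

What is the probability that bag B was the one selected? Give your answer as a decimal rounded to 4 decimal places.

0.7026

The likelihood of the observed sequence under each hypothesis: P(data | bag A) = (4/9)(5/8)(4/7)(3/6)(2/5) = 0.031746; P(data | bag B) = (3/6)(3/5)(2/4)(2/3)(1/2) = 0.05; P(data | bag C) = (1/7)(6/6)(5/5)(0/4) = 0.
Weighting by the prior gives 1/4 · 0.031746 = 0.0079365, 3/8 · 0.05 = 0.01875, 3/8 · 0 = 0; with total 0.026687.
Therefore the posterior P(bag B | data) = (0.01875) / (0.026687) = 0.7026.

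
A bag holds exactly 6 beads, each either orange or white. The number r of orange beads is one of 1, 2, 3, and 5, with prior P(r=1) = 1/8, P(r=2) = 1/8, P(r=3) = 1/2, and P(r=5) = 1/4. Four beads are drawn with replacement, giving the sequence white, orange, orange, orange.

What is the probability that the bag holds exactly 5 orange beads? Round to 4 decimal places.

Under each hypothesis, the probability of the observed sequence is: P(data | r = 1) = (5/6)(1/6)(1/6)(1/6) = 0.003858; P(data | r = 2) = (4/6)(2/6)(2/6)(2/6) = 0.024691; P(data | r = 3) = (3/6)(3/6)(3/6)(3/6) = 0.0625; P(data | r = 5) = (1/6)(5/6)(5/6)(5/6) = 0.096451.
The prior-weighted likelihoods are 1/8 · 0.003858 = 0.00048225, 1/8 · 0.024691 = 0.0030864, 1/2 · 0.0625 = 0.03125, 1/4 · 0.096451 = 0.024113; with total 0.058931.
So P(r = 5 | data) = (0.024113) / (0.058931) = 0.40917.

0.4092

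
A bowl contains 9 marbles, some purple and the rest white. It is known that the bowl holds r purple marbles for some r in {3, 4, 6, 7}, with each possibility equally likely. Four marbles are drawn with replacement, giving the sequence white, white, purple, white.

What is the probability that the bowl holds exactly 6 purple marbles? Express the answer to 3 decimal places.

Compute the likelihood of the observed sequence for each case: P(data | r = 3) = (6/9)(6/9)(3/9)(6/9) = 0.098765; P(data | r = 4) = (5/9)(5/9)(4/9)(5/9) = 0.076208; P(data | r = 6) = (3/9)(3/9)(6/9)(3/9) = 0.024691; P(data | r = 7) = (2/9)(2/9)(7/9)(2/9) = 0.0085353.
The prior-weighted likelihoods are 1/4 · 0.098765 = 0.024691, 1/4 · 0.076208 = 0.019052, 1/4 · 0.024691 = 0.0061728, 1/4 · 0.0085353 = 0.0021338; these sum to 0.05205.
Hence P(r = 6 | data) = (0.0061728) / (0.05205) = 0.11859.

0.119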